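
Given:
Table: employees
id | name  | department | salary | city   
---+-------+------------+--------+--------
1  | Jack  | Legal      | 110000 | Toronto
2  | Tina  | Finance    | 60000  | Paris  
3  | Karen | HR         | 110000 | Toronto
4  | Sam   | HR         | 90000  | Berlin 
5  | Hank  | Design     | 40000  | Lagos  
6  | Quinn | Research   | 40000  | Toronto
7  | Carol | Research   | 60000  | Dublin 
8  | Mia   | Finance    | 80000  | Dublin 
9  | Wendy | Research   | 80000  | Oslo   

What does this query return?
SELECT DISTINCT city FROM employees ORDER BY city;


All 'city' values (row order): Toronto, Paris, Toronto, Berlin, Lagos, Toronto, Dublin, Dublin, Oslo
Removing duplicates leaves 6 unique value(s).

6 values:
Berlin
Dublin
Lagos
Oslo
Paris
Toronto


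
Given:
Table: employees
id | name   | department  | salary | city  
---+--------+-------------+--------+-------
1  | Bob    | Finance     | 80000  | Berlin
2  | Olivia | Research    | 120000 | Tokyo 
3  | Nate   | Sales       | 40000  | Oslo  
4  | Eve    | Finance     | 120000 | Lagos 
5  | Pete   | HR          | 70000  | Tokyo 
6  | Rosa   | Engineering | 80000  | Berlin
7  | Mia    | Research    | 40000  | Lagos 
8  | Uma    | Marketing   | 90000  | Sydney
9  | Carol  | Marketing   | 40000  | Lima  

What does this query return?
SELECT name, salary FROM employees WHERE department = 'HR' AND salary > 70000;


Filtering: department = 'HR' AND salary > 70000
Matching: 0 rows

Empty result set (0 rows)


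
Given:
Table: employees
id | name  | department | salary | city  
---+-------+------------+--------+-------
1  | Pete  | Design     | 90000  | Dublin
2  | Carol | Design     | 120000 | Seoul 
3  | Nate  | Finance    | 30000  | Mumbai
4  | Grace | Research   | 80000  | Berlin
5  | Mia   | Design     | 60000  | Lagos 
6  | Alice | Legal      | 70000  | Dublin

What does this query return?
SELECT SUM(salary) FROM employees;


SUM(salary) = 90000 + 120000 + 30000 + 80000 + 60000 + 70000 = 450000

450000


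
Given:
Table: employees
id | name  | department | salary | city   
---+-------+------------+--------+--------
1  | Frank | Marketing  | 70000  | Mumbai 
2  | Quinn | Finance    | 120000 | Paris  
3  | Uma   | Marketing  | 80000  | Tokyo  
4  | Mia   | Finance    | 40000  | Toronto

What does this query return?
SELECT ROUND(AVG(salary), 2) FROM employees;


SUM(salary) = 310000
COUNT = 4
ROUND(AVG, 2) = ROUND(310000 / 4, 2) = 77500.0

77500.0


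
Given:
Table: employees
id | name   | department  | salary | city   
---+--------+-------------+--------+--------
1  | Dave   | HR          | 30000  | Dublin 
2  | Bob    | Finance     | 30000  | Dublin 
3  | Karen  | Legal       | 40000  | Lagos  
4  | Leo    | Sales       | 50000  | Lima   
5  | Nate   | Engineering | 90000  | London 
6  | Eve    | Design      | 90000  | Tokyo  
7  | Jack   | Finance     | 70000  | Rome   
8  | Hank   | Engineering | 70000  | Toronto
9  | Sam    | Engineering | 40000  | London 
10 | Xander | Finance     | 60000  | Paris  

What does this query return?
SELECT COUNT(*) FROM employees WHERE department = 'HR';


Counting rows where department = 'HR'
  Dave -> MATCH


1


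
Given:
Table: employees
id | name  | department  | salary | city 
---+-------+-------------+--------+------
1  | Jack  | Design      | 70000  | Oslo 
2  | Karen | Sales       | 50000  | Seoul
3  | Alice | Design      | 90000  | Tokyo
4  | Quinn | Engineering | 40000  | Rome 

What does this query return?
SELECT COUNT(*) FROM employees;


COUNT(*) counts all rows

4


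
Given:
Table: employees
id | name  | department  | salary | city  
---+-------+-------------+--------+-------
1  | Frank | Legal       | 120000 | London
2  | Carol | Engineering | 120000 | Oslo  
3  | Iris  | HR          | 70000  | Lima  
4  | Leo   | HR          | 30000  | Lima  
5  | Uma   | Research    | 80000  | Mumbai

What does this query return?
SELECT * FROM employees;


SELECT * returns all 5 rows with all columns

5 rows:
1, Frank, Legal, 120000, London
2, Carol, Engineering, 120000, Oslo
3, Iris, HR, 70000, Lima
4, Leo, HR, 30000, Lima
5, Uma, Research, 80000, Mumbai


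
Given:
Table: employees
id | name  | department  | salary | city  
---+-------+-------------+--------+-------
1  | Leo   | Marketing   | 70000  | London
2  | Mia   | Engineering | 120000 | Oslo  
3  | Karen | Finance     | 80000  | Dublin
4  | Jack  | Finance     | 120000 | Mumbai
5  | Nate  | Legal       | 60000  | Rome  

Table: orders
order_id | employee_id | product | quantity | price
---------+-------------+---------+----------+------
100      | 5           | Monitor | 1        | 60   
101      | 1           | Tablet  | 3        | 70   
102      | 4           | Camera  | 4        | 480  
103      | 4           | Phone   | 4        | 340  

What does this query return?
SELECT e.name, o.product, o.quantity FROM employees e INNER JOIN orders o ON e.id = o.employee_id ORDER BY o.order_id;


Joining employees.id = orders.employee_id:
  employee Nate (id=5) -> order Monitor
  employee Leo (id=1) -> order Tablet
  employee Jack (id=4) -> order Camera
  employee Jack (id=4) -> order Phone


4 rows:
Nate, Monitor, 1
Leo, Tablet, 3
Jack, Camera, 4
Jack, Phone, 4


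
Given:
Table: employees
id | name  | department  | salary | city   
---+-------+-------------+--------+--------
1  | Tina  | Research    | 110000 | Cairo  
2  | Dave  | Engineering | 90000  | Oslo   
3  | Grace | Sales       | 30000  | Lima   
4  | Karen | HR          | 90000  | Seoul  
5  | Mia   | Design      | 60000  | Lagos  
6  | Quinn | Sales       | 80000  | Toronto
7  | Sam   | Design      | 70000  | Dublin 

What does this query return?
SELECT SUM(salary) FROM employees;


SUM(salary) = 110000 + 90000 + 30000 + 90000 + 60000 + 80000 + 70000 = 530000

530000


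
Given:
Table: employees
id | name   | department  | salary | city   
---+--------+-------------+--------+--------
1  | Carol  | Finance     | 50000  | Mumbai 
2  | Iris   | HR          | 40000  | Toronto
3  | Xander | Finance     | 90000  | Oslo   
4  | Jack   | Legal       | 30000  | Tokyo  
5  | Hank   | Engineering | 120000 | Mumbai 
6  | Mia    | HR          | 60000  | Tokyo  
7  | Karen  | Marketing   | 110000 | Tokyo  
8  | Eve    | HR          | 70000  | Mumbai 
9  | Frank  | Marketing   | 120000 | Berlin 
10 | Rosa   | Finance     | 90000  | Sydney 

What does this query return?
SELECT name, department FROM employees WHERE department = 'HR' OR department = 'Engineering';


Filtering: department = 'HR' OR 'Engineering'
Matching: 4 rows

4 rows:
Iris, HR
Hank, Engineering
Mia, HR
Eve, HR


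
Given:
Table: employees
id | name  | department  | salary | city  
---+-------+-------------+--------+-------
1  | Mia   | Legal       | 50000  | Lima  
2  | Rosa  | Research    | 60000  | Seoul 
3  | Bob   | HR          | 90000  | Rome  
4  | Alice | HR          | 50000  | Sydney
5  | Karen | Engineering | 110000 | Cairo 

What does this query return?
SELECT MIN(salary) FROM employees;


Salaries: 50000, 60000, 90000, 50000, 110000
MIN = 50000

50000


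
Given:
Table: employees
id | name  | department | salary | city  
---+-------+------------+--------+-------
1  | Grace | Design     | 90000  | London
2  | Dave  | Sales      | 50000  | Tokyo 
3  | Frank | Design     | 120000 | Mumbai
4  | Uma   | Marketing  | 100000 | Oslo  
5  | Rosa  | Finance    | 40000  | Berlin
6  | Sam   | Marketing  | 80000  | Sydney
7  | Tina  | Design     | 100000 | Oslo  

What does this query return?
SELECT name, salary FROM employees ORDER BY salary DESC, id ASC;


Sorting by salary DESC, then id ASC for ties

7 rows:
Frank, 120000
Uma, 100000
Tina, 100000
Grace, 90000
Sam, 80000
Dave, 50000
Rosa, 40000


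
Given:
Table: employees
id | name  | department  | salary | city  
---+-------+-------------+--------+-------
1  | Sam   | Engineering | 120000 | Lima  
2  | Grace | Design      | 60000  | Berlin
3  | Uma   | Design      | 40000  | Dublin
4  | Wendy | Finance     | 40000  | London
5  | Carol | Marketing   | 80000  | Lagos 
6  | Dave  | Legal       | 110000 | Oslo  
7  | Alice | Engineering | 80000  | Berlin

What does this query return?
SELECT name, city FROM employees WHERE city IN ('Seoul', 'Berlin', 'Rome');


Filtering: city IN ('Seoul', 'Berlin', 'Rome')
Matching: 2 rows

2 rows:
Grace, Berlin
Alice, Berlin


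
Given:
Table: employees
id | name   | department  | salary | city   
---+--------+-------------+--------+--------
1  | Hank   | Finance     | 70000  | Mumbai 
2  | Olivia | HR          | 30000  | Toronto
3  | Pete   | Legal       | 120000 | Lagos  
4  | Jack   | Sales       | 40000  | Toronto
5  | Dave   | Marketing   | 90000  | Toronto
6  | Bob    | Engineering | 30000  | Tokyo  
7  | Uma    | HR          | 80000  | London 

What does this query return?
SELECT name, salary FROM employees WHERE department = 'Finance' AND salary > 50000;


Filtering: department = 'Finance' AND salary > 50000
Matching: 1 rows

1 rows:
Hank, 70000


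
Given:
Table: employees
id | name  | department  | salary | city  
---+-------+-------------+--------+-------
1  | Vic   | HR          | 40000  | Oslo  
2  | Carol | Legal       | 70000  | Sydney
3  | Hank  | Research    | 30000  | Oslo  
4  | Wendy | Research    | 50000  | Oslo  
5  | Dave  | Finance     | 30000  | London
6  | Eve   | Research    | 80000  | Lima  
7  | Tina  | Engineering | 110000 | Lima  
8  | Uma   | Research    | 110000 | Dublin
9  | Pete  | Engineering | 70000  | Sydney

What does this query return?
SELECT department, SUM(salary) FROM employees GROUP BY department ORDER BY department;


Summing salary within each department:
  Engineering: 110000 + 70000 = 180000
  Finance: 30000 = 30000
  HR: 40000 = 40000
  Legal: 70000 = 70000
  Research: 30000 + 50000 + 80000 + 110000 = 270000


5 groups:
Engineering, 180000
Finance, 30000
HR, 40000
Legal, 70000
Research, 270000


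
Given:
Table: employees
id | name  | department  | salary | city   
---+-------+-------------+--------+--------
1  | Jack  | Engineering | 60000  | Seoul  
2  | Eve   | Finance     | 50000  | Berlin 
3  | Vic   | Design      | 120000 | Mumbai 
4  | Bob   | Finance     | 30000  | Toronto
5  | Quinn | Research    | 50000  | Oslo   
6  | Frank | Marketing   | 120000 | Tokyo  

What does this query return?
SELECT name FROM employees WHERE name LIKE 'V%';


LIKE 'V%' matches names starting with 'V'
Matching: 1

1 rows:
Vic


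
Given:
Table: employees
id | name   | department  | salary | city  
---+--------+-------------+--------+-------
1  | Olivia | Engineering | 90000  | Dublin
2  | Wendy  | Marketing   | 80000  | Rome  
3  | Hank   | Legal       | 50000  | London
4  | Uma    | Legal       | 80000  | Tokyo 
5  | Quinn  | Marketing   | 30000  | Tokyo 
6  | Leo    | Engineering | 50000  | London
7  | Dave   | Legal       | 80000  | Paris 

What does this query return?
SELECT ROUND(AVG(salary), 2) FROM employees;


SUM(salary) = 460000
COUNT = 7
ROUND(AVG, 2) = ROUND(460000 / 7, 2) = 65714.29

65714.29


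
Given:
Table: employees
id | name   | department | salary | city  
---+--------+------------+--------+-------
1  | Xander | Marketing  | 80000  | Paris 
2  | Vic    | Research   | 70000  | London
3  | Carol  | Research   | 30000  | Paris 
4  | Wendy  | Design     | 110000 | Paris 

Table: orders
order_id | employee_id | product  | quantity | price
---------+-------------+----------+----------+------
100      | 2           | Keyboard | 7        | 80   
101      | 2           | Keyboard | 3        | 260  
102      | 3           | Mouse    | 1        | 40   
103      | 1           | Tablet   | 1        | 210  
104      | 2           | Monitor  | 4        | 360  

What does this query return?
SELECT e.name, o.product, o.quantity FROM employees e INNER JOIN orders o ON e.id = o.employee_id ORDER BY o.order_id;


Joining employees.id = orders.employee_id:
  employee Vic (id=2) -> order Keyboard
  employee Vic (id=2) -> order Keyboard
  employee Carol (id=3) -> order Mouse
  employee Xander (id=1) -> order Tablet
  employee Vic (id=2) -> order Monitor


5 rows:
Vic, Keyboard, 7
Vic, Keyboard, 3
Carol, Mouse, 1
Xander, Tablet, 1
Vic, Monitor, 4


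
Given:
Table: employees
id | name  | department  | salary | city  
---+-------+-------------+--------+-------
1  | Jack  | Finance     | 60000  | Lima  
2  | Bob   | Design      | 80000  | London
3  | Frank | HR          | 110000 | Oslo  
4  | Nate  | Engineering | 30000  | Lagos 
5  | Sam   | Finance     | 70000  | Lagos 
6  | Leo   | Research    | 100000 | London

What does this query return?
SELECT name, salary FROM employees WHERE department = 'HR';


Filtering: department = 'HR'
Matching rows: 1

1 rows:
Frank, 110000


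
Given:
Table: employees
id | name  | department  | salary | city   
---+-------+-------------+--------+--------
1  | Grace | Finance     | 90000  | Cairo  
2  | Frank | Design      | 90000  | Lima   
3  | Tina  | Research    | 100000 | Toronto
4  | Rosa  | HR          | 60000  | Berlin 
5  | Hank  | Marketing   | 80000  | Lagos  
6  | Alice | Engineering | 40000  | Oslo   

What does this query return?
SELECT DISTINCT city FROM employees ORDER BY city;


All 'city' values (row order): Cairo, Lima, Toronto, Berlin, Lagos, Oslo
Removing duplicates leaves 6 unique value(s).

6 values:
Berlin
Cairo
Lagos
Lima
Oslo
Toronto


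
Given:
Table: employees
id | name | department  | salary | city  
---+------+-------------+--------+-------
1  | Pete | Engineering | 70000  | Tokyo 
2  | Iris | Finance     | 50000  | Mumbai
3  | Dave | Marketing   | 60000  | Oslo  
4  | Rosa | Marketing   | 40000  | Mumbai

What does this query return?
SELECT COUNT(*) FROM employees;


COUNT(*) counts all rows

4


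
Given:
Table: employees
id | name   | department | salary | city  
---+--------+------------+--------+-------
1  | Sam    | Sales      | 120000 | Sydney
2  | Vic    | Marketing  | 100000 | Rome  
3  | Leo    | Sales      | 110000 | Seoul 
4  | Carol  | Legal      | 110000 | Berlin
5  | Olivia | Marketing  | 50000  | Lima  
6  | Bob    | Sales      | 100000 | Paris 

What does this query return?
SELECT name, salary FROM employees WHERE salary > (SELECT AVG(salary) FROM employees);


Subquery: AVG(salary) = 98333.33
Filtering: salary > 98333.33
  Sam (120000) -> MATCH
  Vic (100000) -> MATCH
  Leo (110000) -> MATCH
  Carol (110000) -> MATCH
  Bob (100000) -> MATCH


5 rows:
Sam, 120000
Vic, 100000
Leo, 110000
Carol, 110000
Bob, 100000


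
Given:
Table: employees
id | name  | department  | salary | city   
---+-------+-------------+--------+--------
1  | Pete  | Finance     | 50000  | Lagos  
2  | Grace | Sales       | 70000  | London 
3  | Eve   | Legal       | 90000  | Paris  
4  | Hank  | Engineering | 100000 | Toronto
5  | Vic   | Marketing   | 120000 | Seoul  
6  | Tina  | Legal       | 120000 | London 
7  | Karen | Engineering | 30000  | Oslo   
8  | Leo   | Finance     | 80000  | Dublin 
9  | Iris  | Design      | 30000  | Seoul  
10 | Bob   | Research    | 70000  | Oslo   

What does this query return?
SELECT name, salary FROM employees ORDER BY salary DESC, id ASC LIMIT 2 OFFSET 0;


Sort by salary DESC (id ASC tiebreak), then skip 0 and take 2
Rows 1 through 2

2 rows:
Vic, 120000
Tina, 120000


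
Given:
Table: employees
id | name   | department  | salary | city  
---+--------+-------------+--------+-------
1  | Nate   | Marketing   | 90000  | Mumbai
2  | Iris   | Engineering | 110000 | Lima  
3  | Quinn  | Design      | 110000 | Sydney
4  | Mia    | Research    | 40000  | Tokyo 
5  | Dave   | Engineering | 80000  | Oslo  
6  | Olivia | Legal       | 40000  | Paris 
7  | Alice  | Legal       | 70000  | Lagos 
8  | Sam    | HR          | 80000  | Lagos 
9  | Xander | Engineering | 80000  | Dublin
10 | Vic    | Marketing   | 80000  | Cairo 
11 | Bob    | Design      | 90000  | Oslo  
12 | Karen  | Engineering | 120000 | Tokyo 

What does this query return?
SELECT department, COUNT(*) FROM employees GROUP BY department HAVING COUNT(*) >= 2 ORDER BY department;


Groups with count >= 2:
  Design: 2 -> PASS
  Engineering: 4 -> PASS
  Legal: 2 -> PASS
  Marketing: 2 -> PASS
  HR: 1 -> filtered out
  Research: 1 -> filtered out


4 groups:
Design, 2
Engineering, 4
Legal, 2
Marketing, 2


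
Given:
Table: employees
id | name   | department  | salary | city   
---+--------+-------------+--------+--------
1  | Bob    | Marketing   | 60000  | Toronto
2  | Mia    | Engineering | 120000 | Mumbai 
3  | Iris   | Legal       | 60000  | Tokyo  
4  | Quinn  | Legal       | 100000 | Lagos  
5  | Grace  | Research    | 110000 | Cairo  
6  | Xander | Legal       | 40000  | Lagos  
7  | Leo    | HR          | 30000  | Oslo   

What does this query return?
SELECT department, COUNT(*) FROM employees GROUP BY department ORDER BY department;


Assigning each row to its department group:
  Bob -> Marketing
  Mia -> Engineering
  Iris -> Legal
  Quinn -> Legal
  Grace -> Research
  Xander -> Legal
  Leo -> HR


5 groups:
Engineering, 1
HR, 1
Legal, 3
Marketing, 1
Research, 1


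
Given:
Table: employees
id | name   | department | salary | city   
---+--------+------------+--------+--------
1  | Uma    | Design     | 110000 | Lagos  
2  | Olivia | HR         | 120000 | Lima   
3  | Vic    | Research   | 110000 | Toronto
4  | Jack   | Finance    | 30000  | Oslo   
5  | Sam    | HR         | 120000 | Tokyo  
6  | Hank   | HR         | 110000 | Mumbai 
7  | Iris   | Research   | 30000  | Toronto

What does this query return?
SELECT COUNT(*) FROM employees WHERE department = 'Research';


Counting rows where department = 'Research'
  Vic -> MATCH
  Iris -> MATCH


2


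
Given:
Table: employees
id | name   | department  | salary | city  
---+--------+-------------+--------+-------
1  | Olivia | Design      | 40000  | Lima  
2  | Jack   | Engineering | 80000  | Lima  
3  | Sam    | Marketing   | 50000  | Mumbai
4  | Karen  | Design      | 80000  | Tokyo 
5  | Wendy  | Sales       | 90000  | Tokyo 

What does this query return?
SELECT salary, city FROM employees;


Projecting columns: salary, city

5 rows:
40000, Lima
80000, Lima
50000, Mumbai
80000, Tokyo
90000, Tokyo


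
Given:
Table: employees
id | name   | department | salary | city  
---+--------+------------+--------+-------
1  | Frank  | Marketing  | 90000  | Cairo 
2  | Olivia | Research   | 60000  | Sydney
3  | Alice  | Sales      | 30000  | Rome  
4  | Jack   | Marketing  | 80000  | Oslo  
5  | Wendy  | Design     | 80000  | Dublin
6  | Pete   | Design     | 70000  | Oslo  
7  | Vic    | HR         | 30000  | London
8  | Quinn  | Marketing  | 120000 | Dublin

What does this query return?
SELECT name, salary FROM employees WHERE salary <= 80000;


Filtering: salary <= 80000
Matching: 6 rows

6 rows:
Olivia, 60000
Alice, 30000
Jack, 80000
Wendy, 80000
Pete, 70000
Vic, 30000


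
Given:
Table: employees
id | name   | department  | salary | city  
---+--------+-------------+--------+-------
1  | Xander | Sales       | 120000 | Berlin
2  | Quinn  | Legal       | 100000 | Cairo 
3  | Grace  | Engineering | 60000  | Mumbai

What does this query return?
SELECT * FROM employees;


SELECT * returns all 3 rows with all columns

3 rows:
1, Xander, Sales, 120000, Berlin
2, Quinn, Legal, 100000, Cairo
3, Grace, Engineering, 60000, Mumbai


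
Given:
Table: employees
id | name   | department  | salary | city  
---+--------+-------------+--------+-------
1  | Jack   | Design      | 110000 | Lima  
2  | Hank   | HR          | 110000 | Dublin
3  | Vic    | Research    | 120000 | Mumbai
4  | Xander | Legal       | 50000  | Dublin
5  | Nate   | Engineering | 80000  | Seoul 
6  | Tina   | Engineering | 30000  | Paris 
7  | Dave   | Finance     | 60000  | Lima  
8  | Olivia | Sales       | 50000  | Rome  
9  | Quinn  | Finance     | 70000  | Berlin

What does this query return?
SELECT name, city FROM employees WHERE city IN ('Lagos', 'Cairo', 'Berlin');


Filtering: city IN ('Lagos', 'Cairo', 'Berlin')
Matching: 1 rows

1 rows:
Quinn, Berlin


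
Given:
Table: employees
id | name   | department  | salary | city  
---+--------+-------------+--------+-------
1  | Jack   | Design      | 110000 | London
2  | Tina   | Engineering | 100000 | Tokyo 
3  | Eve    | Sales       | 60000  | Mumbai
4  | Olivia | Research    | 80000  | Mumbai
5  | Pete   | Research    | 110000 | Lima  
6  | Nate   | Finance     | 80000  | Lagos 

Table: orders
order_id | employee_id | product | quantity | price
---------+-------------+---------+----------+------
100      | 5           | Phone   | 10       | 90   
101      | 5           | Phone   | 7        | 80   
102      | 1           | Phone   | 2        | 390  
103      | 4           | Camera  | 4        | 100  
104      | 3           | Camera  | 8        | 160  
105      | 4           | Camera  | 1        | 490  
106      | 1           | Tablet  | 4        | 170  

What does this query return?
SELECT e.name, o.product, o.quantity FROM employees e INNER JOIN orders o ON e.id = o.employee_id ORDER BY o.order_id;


Joining employees.id = orders.employee_id:
  employee Pete (id=5) -> order Phone
  employee Pete (id=5) -> order Phone
  employee Jack (id=1) -> order Phone
  employee Olivia (id=4) -> order Camera
  employee Eve (id=3) -> order Camera
  employee Olivia (id=4) -> order Camera
  employee Jack (id=1) -> order Tablet


7 rows:
Pete, Phone, 10
Pete, Phone, 7
Jack, Phone, 2
Olivia, Camera, 4
Eve, Camera, 8
Olivia, Camera, 1
Jack, Tablet, 4


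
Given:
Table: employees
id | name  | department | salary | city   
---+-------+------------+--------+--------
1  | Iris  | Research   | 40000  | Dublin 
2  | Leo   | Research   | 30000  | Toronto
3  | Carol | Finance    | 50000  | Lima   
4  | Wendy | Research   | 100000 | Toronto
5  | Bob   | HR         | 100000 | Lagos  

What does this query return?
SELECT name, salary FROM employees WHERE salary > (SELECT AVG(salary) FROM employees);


Subquery: AVG(salary) = 64000.0
Filtering: salary > 64000.0
  Wendy (100000) -> MATCH
  Bob (100000) -> MATCH


2 rows:
Wendy, 100000
Bob, 100000


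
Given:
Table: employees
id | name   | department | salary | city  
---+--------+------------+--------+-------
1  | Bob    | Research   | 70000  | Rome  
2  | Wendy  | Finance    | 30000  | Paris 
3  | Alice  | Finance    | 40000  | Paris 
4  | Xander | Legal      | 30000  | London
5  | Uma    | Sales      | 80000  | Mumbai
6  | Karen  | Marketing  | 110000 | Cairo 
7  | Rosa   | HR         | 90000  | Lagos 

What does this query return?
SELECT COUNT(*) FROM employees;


COUNT(*) counts all rows

7


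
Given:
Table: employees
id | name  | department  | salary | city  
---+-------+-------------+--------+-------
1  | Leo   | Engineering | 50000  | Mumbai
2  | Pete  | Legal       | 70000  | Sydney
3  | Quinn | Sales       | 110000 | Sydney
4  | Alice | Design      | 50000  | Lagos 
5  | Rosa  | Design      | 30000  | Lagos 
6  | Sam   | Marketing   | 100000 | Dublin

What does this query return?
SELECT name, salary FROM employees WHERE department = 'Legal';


Filtering: department = 'Legal'
Matching rows: 1

1 rows:
Pete, 70000


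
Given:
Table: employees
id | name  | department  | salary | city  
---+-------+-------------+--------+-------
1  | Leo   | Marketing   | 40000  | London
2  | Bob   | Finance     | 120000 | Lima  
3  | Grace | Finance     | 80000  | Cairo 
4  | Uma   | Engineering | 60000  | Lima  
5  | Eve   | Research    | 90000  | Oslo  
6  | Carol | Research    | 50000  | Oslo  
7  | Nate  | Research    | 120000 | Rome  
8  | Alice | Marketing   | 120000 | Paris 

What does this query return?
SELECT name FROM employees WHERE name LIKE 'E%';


LIKE 'E%' matches names starting with 'E'
Matching: 1

1 rows:
Eve


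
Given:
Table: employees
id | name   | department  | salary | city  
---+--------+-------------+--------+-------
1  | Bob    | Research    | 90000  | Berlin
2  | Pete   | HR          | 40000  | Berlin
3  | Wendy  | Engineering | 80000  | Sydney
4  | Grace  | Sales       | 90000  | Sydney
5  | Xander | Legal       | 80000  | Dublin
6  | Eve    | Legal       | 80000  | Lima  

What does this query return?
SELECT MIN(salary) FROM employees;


Salaries: 90000, 40000, 80000, 90000, 80000, 80000
MIN = 40000

40000


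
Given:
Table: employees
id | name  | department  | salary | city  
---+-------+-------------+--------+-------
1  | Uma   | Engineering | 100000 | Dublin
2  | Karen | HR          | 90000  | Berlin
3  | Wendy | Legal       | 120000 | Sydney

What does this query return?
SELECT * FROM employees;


SELECT * returns all 3 rows with all columns

3 rows:
1, Uma, Engineering, 100000, Dublin
2, Karen, HR, 90000, Berlin
3, Wendy, Legal, 120000, Sydney


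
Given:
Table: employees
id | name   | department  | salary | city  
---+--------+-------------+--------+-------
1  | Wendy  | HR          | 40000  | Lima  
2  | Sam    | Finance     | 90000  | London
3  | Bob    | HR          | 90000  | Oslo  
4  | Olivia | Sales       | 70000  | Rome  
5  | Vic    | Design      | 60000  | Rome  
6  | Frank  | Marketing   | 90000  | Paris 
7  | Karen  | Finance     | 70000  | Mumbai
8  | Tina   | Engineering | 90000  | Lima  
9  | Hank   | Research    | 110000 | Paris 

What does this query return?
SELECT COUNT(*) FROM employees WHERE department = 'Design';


Counting rows where department = 'Design'
  Vic -> MATCH


1


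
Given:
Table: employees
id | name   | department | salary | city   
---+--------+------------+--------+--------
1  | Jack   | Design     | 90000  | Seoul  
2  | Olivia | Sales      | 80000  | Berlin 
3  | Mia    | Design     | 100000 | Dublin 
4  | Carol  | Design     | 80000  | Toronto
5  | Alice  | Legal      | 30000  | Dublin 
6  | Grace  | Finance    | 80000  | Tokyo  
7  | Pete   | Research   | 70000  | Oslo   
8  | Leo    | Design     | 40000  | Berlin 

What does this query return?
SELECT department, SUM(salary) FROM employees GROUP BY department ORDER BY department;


Summing salary within each department:
  Design: 90000 + 100000 + 80000 + 40000 = 310000
  Finance: 80000 = 80000
  Legal: 30000 = 30000
  Research: 70000 = 70000
  Sales: 80000 = 80000


5 groups:
Design, 310000
Finance, 80000
Legal, 30000
Research, 70000
Sales, 80000


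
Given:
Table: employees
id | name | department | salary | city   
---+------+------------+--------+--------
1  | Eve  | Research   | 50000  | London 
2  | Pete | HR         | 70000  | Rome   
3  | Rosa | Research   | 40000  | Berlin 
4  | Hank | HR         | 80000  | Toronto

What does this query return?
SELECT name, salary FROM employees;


Projecting columns: name, salary

4 rows:
Eve, 50000
Pete, 70000
Rosa, 40000
Hank, 80000


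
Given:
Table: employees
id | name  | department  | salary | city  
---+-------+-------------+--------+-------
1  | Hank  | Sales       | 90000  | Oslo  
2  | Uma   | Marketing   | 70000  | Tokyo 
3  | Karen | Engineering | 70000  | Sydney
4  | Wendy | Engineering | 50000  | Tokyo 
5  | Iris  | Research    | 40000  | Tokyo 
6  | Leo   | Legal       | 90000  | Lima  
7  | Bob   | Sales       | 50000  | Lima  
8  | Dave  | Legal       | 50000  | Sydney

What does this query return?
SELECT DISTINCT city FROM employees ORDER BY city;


All 'city' values (row order): Oslo, Tokyo, Sydney, Tokyo, Tokyo, Lima, Lima, Sydney
Removing duplicates leaves 4 unique value(s).

4 values:
Lima
Oslo
Sydney
Tokyo


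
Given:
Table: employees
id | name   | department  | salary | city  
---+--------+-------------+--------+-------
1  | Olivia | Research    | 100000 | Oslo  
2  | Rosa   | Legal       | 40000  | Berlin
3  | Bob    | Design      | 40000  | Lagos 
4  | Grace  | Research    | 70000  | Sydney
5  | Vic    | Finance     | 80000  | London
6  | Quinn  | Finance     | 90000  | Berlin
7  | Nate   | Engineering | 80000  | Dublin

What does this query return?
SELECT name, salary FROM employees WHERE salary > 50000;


Filtering: salary > 50000
Matching: 5 rows

5 rows:
Olivia, 100000
Grace, 70000
Vic, 80000
Quinn, 90000
Nate, 80000


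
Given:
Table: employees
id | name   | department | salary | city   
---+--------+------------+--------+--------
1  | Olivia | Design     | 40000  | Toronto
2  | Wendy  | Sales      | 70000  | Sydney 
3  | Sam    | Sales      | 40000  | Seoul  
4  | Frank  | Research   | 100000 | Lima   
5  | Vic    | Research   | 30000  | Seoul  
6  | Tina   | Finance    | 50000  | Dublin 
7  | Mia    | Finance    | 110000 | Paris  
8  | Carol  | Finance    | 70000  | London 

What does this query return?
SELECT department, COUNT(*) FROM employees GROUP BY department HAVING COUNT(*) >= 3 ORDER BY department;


Groups with count >= 3:
  Finance: 3 -> PASS
  Design: 1 -> filtered out
  Research: 2 -> filtered out
  Sales: 2 -> filtered out


1 groups:
Finance, 3


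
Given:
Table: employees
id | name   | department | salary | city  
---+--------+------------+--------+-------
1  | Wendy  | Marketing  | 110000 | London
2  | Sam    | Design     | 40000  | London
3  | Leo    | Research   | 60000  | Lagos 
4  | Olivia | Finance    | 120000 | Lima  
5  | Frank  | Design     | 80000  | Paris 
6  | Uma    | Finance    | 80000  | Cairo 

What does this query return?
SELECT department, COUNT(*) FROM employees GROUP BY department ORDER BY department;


Assigning each row to its department group:
  Wendy -> Marketing
  Sam -> Design
  Leo -> Research
  Olivia -> Finance
  Frank -> Design
  Uma -> Finance


4 groups:
Design, 2
Finance, 2
Marketing, 1
Research, 1


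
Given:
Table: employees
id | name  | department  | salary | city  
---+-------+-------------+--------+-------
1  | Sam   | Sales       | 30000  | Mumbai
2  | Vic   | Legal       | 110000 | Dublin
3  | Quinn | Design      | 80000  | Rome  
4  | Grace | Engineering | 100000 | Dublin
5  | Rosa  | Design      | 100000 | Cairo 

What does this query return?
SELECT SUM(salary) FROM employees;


SUM(salary) = 30000 + 110000 + 80000 + 100000 + 100000 = 420000

420000


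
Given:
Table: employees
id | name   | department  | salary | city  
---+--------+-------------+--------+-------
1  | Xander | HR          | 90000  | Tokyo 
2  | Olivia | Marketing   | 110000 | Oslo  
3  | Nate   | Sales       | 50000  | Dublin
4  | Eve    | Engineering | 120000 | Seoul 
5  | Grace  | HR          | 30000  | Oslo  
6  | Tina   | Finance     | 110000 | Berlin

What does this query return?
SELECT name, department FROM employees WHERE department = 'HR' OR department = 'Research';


Filtering: department = 'HR' OR 'Research'
Matching: 2 rows

2 rows:
Xander, HR
Grace, HR


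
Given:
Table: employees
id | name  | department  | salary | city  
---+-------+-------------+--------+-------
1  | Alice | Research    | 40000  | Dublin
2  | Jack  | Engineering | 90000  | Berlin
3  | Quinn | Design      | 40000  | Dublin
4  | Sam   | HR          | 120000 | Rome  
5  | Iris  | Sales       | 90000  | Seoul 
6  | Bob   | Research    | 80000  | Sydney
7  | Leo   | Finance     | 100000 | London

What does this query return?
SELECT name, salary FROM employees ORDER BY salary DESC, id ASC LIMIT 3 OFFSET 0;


Sort by salary DESC (id ASC tiebreak), then skip 0 and take 3
Rows 1 through 3

3 rows:
Sam, 120000
Leo, 100000
Jack, 90000


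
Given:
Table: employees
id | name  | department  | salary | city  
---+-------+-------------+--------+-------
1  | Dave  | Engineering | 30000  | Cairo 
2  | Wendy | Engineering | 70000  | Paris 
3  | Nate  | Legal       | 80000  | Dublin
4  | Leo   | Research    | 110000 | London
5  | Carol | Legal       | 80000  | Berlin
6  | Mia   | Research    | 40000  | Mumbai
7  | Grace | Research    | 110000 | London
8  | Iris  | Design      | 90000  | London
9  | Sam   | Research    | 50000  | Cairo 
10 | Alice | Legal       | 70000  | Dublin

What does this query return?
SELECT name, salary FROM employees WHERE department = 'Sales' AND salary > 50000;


Filtering: department = 'Sales' AND salary > 50000
Matching: 0 rows

Empty result set (0 rows)


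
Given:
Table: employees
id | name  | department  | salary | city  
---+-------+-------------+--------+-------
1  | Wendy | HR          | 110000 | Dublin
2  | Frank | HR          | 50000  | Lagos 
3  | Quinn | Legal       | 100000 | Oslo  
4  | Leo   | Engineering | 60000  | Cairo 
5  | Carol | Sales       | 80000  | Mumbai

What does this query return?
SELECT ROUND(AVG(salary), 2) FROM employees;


SUM(salary) = 400000
COUNT = 5
ROUND(AVG, 2) = ROUND(400000 / 5, 2) = 80000.0

80000.0


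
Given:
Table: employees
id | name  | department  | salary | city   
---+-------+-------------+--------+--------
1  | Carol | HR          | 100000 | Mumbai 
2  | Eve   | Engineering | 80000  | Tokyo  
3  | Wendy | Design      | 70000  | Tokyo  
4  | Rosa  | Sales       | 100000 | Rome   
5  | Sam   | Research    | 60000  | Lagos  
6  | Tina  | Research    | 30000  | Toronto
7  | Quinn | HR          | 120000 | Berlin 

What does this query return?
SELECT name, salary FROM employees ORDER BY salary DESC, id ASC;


Sorting by salary DESC, then id ASC for ties

7 rows:
Quinn, 120000
Carol, 100000
Rosa, 100000
Eve, 80000
Wendy, 70000
Sam, 60000
Tina, 30000


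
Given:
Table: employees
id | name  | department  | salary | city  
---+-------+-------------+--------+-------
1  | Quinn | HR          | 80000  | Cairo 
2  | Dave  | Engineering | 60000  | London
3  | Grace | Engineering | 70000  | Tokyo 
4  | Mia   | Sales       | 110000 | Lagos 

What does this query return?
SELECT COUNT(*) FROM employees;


COUNT(*) counts all rows

4


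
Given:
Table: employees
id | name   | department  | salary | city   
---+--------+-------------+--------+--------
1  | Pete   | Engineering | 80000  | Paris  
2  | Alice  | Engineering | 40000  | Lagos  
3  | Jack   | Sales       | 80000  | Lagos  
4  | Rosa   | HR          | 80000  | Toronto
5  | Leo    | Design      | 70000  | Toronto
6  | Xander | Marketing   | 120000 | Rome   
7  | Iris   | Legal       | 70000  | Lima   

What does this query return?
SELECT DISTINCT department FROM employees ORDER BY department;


All 'department' values (row order): Engineering, Engineering, Sales, HR, Design, Marketing, Legal
Removing duplicates leaves 6 unique value(s).

6 values:
Design
Engineering
HR
Legal
Marketing
Sales


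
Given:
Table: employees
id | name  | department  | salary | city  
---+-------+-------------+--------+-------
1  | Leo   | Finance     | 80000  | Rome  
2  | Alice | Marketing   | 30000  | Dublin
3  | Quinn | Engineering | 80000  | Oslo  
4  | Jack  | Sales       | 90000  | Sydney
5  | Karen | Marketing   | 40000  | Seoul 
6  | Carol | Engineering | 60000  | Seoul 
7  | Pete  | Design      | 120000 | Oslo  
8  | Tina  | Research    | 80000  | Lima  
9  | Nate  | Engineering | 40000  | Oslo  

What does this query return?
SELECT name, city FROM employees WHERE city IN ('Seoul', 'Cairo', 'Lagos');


Filtering: city IN ('Seoul', 'Cairo', 'Lagos')
Matching: 2 rows

2 rows:
Karen, Seoul
Carol, Seoul


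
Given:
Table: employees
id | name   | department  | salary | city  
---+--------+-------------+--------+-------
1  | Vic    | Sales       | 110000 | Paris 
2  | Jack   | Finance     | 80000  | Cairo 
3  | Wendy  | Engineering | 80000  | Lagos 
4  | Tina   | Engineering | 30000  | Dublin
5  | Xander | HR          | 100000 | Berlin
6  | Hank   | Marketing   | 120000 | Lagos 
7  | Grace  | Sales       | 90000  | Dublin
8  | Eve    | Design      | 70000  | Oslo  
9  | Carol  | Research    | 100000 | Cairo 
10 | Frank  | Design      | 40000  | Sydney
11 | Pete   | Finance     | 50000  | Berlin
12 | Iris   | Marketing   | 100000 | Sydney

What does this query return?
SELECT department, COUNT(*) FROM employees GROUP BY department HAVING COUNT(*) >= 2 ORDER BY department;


Groups with count >= 2:
  Design: 2 -> PASS
  Engineering: 2 -> PASS
  Finance: 2 -> PASS
  Marketing: 2 -> PASS
  Sales: 2 -> PASS
  HR: 1 -> filtered out
  Research: 1 -> filtered out


5 groups:
Design, 2
Engineering, 2
Finance, 2
Marketing, 2
Sales, 2


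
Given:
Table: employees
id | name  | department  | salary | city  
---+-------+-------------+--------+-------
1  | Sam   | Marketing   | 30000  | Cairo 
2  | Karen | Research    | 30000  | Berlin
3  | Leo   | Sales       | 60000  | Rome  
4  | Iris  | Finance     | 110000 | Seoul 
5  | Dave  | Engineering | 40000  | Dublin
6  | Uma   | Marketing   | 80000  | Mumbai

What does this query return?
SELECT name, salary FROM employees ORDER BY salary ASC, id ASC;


Sorting by salary ASC, then id ASC for ties

6 rows:
Sam, 30000
Karen, 30000
Dave, 40000
Leo, 60000
Uma, 80000
Iris, 110000


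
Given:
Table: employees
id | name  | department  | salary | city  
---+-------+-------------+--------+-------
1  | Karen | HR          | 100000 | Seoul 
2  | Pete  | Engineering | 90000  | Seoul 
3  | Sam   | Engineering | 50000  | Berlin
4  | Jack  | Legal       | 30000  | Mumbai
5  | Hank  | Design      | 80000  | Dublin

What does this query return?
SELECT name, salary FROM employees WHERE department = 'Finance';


Filtering: department = 'Finance'
Matching rows: 0

Empty result set (0 rows)


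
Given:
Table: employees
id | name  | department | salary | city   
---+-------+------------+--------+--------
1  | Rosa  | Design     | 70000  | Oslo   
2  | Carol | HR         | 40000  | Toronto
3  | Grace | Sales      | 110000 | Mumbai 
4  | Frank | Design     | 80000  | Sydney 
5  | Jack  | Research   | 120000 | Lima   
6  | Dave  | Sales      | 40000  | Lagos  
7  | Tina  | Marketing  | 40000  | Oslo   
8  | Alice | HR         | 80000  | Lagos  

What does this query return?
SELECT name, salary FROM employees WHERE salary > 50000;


Filtering: salary > 50000
Matching: 5 rows

5 rows:
Rosa, 70000
Grace, 110000
Frank, 80000
Jack, 120000
Alice, 80000


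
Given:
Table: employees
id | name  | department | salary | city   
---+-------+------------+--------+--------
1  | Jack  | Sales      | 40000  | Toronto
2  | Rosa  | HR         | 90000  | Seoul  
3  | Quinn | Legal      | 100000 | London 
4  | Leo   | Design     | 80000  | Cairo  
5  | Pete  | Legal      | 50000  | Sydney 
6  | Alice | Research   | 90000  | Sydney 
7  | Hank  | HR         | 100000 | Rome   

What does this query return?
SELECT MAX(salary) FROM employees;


Salaries: 40000, 90000, 100000, 80000, 50000, 90000, 100000
MAX = 100000

100000


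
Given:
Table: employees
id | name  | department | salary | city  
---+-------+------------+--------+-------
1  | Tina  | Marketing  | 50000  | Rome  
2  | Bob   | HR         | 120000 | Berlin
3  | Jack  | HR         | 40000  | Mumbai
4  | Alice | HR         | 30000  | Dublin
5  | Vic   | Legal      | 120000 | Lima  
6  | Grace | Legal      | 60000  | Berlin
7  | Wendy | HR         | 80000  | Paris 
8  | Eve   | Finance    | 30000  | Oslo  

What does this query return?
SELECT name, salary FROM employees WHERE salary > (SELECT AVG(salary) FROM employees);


Subquery: AVG(salary) = 66250.0
Filtering: salary > 66250.0
  Bob (120000) -> MATCH
  Vic (120000) -> MATCH
  Wendy (80000) -> MATCH


3 rows:
Bob, 120000
Vic, 120000
Wendy, 80000


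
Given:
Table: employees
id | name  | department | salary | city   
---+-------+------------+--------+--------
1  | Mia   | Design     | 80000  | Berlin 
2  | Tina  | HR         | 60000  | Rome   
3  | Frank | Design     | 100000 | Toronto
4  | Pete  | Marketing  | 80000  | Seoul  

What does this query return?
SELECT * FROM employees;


SELECT * returns all 4 rows with all columns

4 rows:
1, Mia, Design, 80000, Berlin
2, Tina, HR, 60000, Rome
3, Frank, Design, 100000, Toronto
4, Pete, Marketing, 80000, Seoul


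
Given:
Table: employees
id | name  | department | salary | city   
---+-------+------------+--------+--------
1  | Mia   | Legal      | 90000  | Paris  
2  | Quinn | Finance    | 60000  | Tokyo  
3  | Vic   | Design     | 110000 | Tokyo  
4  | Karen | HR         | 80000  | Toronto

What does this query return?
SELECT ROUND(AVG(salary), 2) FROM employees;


SUM(salary) = 340000
COUNT = 4
ROUND(AVG, 2) = ROUND(340000 / 4, 2) = 85000.0

85000.0


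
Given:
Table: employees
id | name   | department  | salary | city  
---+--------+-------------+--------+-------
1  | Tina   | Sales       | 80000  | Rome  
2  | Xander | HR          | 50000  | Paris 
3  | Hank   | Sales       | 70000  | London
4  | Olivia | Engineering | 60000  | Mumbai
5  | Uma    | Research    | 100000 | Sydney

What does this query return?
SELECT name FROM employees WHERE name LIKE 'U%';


LIKE 'U%' matches names starting with 'U'
Matching: 1

1 rows:
Uma
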